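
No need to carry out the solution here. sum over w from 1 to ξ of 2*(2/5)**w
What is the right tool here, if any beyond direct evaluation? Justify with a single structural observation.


Method: the geometric series formula — check a ratio of consecutive terms: it is 2/5, independent of the index, so the geometric formula closes the sum.


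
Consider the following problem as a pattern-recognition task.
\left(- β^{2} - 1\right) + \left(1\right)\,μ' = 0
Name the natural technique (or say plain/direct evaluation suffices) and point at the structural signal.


Diagnosis: no special technique — solved for the derivative, no μ appears — this is antidifferentiation in β wearing ODE clothing.


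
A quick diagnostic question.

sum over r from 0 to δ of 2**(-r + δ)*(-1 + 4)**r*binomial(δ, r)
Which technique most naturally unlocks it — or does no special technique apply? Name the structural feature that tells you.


Diagnosis: the binomial theorem — binomial coefficients against complementary powers of (-1 + 4) and 2: recognize the binomial expansion and resum.


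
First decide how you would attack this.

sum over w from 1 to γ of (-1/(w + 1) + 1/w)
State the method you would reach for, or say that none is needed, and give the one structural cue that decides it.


Diagnosis: telescoping — the generic term is a one-step difference of 1/w, so partial sums shortcut to endpoint evaluation.


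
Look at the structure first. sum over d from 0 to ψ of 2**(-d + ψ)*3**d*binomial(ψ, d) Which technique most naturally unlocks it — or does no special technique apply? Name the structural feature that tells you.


Best approach: the binomial theorem — terms weighting binomial(ψ, d) against matched powers of 3 and 2 reassemble into (3 + 2)^ψ by the binomial theorem.


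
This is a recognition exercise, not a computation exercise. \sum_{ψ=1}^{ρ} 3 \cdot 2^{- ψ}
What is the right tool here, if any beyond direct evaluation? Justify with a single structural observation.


Best approach: the geometric series formula — consecutive terms stand in a fixed index-free ratio — the geometric sum formula closes it.


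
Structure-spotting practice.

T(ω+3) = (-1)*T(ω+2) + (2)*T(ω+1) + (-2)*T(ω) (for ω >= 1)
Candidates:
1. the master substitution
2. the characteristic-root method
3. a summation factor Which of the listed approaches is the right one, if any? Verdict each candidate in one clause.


Diagnosis: the characteristic-root method — no index-dependence in the weights and nothing inhomogeneous: classic characteristic-equation setup.
- the master substitution: the recursion shifts the index rather than dividing it.
- the characteristic-root method — applicable, and directly so.
- a summation factor — the recurrence reaches back more than one step, outside the first-order family a summation factor normalizes.


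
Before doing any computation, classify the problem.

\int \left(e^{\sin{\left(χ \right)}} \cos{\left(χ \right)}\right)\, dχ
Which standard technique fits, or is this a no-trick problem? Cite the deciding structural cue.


Best approach: u-substitution — collected, the integrand has one factor that is, up to a constant, the derivative of an inner expression the rest depends on — substitute for that inner expression.


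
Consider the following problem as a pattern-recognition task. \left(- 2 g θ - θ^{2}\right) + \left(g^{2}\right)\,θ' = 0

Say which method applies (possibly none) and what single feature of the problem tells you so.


Diagnosis: the homogeneous substitution — the slope's numerator and denominator share total degree; set v = θ/g and the equation drops to separable form. A Bernoulli substitution is a fair alternative on this equation directly; the homogeneous reading takes it as given.


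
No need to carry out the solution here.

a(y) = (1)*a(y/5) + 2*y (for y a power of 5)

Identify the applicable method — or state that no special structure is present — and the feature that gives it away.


Technique: the master substitution — a divide-and-conquer shape: argument y/5, so change variables with y = 5^m and solve the linear version.


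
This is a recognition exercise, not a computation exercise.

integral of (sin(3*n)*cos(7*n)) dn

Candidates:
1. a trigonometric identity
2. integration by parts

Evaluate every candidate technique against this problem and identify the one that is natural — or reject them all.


Best approach: a trigonometric identity — the identity turns sin(3*n)*cos(7*n) into two lone cosines/sines, each trivially integrable.
- a trigonometric identity — yes — fits the structure here.
- integration by parts — not the fit here: there is no polynomial factor to ladder down — parts can still close the trigonometric product by recursion, though the identity rewrite is the direct route.


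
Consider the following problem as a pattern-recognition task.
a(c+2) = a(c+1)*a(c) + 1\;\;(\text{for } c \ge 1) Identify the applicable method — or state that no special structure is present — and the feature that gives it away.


Diagnosis: no special technique — the new term depends nonlinearly on the old ones, which disqualifies every superposition-based technique.


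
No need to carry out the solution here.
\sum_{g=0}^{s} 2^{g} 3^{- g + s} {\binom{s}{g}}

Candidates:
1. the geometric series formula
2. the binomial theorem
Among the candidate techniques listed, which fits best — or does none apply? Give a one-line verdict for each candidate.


Technique: the binomial theorem — {\binom{s}{g}} weighting matched powers of 2 and 3 is the expanded form of (2 + 3)^s — fold it back up.
- the geometric series formula — the term-to-term ratio changes with the index, so the geometric formula cannot close it.
- the binomial theorem — yes — fits the structure here.


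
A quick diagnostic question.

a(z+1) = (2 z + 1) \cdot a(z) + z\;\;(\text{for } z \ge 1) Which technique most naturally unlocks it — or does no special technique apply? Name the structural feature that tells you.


Best approach: a summation factor — because the multiplier 2 z + 1 is index-dependent, divide through by its running product and sum the resulting differences.


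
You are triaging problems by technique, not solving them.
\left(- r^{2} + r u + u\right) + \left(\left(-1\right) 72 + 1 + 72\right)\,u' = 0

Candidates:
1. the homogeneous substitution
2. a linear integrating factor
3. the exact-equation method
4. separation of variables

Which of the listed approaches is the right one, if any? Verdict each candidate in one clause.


Verdict: a linear integrating factor — linear in the unknown with genuine forcing: multiply through by the exponential of the integrated coefficient and the left side closes into one derivative.
- the homogeneous substitution: the slope changes under joint rescaling, failing the degree-zero test.
- a linear integrating factor — yes, a natural case for it.
- the exact-equation method: the mixed-partials test fails on this split — it is not an exact differential as presented.
- separation of variables — the two dependences are entangled, not a clean product of one-variable pieces.


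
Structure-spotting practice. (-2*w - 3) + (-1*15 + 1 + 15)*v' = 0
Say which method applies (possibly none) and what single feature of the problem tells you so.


Method: no special technique — the slope is a pure function of w; integrate both sides and be done.


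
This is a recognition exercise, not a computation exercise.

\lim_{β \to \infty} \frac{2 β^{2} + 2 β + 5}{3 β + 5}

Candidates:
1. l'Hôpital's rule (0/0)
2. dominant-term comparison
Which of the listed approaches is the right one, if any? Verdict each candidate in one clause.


Method: dominant-term comparison — divide by the highest power of β present: lower-order terms vanish and the dominant ratio remains.
- l'Hôpital's rule (0/0): no 0/0 form appears: written as one quotient, top and bottom both grow without bound, and the ratio is decided by their leading terms.
- dominant-term comparison: a fit — the right tool for this form.


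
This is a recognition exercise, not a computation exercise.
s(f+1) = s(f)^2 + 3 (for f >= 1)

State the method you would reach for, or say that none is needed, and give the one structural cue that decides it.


Technique: no special technique — this one you iterate or analyze qualitatively: the nonlinearity defeats linear solution methods.


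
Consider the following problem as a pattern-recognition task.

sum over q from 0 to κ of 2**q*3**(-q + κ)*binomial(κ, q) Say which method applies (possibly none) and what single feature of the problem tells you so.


Method: the binomial theorem — the binomial coefficients weight matched powers of 2 and 3, which is exactly the expansion of a binomial power.


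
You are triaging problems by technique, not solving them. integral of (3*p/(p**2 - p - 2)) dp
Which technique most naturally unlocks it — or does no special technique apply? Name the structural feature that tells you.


Diagnosis: partial fractions — rational integrand, reducible denominator p**2 - p - 2: decompose first, integrate second.


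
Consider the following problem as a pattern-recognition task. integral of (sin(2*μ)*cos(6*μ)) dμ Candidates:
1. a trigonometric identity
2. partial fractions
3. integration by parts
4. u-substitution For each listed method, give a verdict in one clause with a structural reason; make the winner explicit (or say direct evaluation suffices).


Method: a trigonometric identity — two sinusoids at different rates multiply in sin(2*μ)*cos(6*μ); the product-to-sum identity uncouples them.
- a trigonometric identity: applicable, and directly so.
- partial fractions: the expression is not a ratio of polynomials that decomposes further.
- integration by parts — not the fit here: there is no polynomial factor to ladder down — parts can still close the trigonometric product by recursion, though the identity rewrite is the direct route.
- u-substitution — no subexpression of the integrand pairs with its own derivative as a factor — individual terms may offer their own substitutions, but any change of variable covering the whole integral would have to be constructed from outside the expression.


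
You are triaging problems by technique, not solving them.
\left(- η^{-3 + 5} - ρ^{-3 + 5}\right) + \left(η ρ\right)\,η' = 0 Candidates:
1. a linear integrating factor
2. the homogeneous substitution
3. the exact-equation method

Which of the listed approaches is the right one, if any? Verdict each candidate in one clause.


Technique: the homogeneous substitution — the slope's numerator and denominator share total degree; set v = η/ρ and the equation drops to separable form. A Bernoulli rewrite works here as the equation stands — the homogeneous substitution is the more immediate reading.
- a linear integrating factor: a nonlinear term in the unknown puts this outside the integrating-factor template.
- the homogeneous substitution: yes — fits the structure here.
- the exact-equation method: no potential function has this form as its differential, as written.


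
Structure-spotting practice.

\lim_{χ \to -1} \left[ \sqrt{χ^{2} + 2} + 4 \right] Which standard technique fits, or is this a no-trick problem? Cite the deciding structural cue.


Method: no special technique — no zero denominators, no indeterminate clash at -1 — substitute and read off the value.


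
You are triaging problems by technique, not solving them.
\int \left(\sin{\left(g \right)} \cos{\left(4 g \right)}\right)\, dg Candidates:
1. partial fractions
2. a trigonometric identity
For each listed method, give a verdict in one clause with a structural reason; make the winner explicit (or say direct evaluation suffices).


Best approach: a trigonometric identity — the product \sin{\left(g \right)} \cos{\left(4 g \right)} converts to a sum of single-frequency sinusoids via the product-to-sum identity.
- partial fractions — there is no rational-function structure to decompose.
- a trigonometric identity: yes — fits the structure here.


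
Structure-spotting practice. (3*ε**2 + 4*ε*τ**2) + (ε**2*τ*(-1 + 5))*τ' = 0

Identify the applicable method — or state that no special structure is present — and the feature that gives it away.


Verdict: the exact-equation method — because the two cross partials coincide, the form is conservative as written — recover its potential in (ε, τ).


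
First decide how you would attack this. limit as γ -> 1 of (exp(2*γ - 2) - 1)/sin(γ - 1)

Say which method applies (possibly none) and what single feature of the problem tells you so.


Technique: l'Hôpital's rule (0/0) — the 0/0 form at 1 is the signature situation for l'Hôpital's rule. The standard small-argument limits would also carry it; the rule is the systematic route.


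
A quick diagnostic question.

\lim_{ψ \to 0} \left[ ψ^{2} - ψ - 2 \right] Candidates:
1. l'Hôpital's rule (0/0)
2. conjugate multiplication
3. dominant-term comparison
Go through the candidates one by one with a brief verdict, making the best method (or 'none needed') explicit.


Method: no special technique — nothing blocks direct substitution at 0: plug in and finish.
- l'Hôpital's rule (0/0) — evaluation at the point is determinate, so the rule has nothing to repair.
- conjugate multiplication: multiplying by a conjugate would not remove any indeterminacy here.
- dominant-term comparison: leading-power comparison does not apply to this form.


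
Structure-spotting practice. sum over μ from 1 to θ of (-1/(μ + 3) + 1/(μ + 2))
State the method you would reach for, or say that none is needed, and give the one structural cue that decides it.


Best approach: telescoping — a difference of consecutive values of one function (1/(μ + 2) at one index and the next) — telescoping by construction.


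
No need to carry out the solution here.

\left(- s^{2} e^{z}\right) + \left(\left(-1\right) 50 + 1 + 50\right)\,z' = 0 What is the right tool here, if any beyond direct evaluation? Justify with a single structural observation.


Method: separation of variables — solved for the derivative, the right side factors as s^{2} times e^{z} — all s-dependence separates from all z-dependence.


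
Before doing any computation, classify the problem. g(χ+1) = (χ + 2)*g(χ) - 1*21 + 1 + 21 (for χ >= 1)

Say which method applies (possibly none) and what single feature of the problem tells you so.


Verdict: a summation factor — first-order, linear, moving coefficient χ + 2: the discrete analogue of an integrating factor handles it.


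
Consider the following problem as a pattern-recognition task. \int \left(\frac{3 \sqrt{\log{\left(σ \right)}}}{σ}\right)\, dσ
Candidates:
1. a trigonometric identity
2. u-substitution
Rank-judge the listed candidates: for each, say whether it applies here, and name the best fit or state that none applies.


Method: u-substitution — collected, the integrand has one factor that is, up to a constant, the derivative of an inner expression the rest depends on — substitute for that inner expression.
- a trigonometric identity — with no trigonometric functions present, identity rewriting has no target.
- u-substitution — a fit — the right tool for this form.


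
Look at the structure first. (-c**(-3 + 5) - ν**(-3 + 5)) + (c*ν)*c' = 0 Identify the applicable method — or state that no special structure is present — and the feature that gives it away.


Best approach: the homogeneous substitution — the slope's numerator and denominator have matching total degree, so it depends only on c/ν and the ratio substitution collapses it. A Bernoulli substitution is a fair alternative on this equation directly; the homogeneous reading takes it as given.


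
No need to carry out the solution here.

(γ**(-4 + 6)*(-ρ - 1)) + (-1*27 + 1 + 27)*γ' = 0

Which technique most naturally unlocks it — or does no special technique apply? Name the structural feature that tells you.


Verdict: separation of variables — all dependence on the two variables factors apart, the defining separable shape.


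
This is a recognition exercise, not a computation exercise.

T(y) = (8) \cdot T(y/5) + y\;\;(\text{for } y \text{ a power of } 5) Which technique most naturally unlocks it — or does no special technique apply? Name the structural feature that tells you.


Method: the master substitution — the argument contracts 5-fold per step: reindex y exponentially and solve the linear recurrence in the new index.


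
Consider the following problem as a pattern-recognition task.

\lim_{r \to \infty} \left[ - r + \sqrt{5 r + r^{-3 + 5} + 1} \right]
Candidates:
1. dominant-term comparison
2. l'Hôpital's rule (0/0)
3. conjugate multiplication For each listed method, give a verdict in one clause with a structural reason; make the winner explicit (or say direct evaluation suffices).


Technique: conjugate multiplication — an infinity-minus-infinity difference with a surviving radical — multiply by the conjugate to cancel the divergence.
- dominant-term comparison — no ranking of term growth rates resolves the limit here.
- l'Hôpital's rule (0/0): the expression is a difference driving to ∞ − ∞, not a 0/0 quotient — there is no ratio for the rule to differentiate.
- conjugate multiplication — yes — fits the structure here.


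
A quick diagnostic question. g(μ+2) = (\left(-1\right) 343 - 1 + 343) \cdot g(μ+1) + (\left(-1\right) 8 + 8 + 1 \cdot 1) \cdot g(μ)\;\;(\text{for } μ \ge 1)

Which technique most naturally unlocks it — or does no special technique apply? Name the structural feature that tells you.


Verdict: the characteristic-root method — because shifting μ leaves the equation's coefficients unchanged, exponential trials reduce it to algebra.


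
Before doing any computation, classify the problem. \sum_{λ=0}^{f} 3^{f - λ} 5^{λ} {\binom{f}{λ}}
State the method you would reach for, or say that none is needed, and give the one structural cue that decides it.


Diagnosis: the binomial theorem — the binomial coefficients weight matched powers of 5 and 3, which is exactly the expansion of a binomial power.


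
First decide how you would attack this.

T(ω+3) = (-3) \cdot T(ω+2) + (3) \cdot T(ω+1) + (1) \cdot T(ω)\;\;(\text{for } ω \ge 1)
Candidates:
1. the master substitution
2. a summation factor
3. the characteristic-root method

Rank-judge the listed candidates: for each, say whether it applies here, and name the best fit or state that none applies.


Diagnosis: the characteristic-root method — every coefficient is a fixed number and the forcing is zero — substitute r^ω and read off the root equation.
- the master substitution — this is shift-type recursion, outside the divide-and-conquer template.
- a summation factor: the recurrence reaches back more than one step, outside the first-order family a summation factor normalizes.
- the characteristic-root method — a fit — the right tool for this form.


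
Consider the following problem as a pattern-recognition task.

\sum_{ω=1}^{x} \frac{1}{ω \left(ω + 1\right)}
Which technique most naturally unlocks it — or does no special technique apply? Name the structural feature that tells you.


Technique: telescoping — \frac{1}{ω \left(ω + 1\right)} decomposes into shift-paired simple fractions; the series telescopes to finitely many boundary pieces.


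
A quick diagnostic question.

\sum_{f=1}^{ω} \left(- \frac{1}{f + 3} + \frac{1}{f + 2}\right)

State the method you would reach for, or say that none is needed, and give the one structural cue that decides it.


Verdict: telescoping — consecutive terms evaluate one function at adjacent indices (\frac{1}{f + 2} is its current value): one term's tail is the next term's head, so the chain collapses.


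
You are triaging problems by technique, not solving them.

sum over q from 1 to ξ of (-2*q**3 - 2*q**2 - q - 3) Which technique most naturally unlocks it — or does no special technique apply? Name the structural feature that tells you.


Diagnosis: no special technique — the summand is a plain polynomial in q (expanding first if it arrives factored); standard power-sum formulas evaluate it term by term.


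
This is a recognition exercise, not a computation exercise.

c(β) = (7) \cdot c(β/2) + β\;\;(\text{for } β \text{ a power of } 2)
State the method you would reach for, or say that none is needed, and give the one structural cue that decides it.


Diagnosis: the master substitution — treat m = log base 2 of β as the new clock: one recursion step advances m by one while β scales by 2.


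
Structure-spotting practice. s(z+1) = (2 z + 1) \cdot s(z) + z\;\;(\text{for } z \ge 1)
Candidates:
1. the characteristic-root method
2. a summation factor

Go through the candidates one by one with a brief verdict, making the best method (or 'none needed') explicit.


Technique: a summation factor — with the index-dependent coefficient 2 z + 1, dividing by the cumulative product turns the left side into a pure difference.
- the characteristic-root method: an index-dependent weight blocks the pure exponential ansatz.
- a summation factor: applies; the problem has the shape this method handles.


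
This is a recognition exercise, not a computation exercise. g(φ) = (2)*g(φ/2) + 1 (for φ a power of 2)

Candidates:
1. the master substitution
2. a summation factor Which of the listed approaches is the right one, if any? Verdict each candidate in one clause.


Verdict: the master substitution — a divide-and-conquer shape: argument φ/2, so change variables with φ = 2^m and solve the linear version.
- the master substitution — a fit — the right tool for this form.
- a summation factor — a divided-index call is outside the fixed-shift first-order family a summation factor normalizes.


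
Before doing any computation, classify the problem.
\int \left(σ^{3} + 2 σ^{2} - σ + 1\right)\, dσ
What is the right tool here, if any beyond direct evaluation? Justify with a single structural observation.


Diagnosis: no special technique — scan for structure and find none: constant multiples of powers of σ, integrate directly.


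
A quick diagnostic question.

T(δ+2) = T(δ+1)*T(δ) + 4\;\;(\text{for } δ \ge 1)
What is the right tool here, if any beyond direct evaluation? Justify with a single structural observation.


Best approach: no special technique — nonlinear feedback in the recursion rules out every root- or factor-based technique.


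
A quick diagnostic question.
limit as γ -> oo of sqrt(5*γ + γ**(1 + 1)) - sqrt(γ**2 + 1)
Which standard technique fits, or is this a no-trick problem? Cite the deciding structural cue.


Best approach: conjugate multiplication — divergence minus divergence hides a finite answer — expose it by pairing sqrt(5*γ + γ**(1 + 1)) - sqrt(γ**2 + 1) with its conjugate.


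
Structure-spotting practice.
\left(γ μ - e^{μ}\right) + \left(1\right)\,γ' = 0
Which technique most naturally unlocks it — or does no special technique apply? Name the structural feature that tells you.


Diagnosis: a linear integrating factor — γ appears only to the first power with coefficient μ — the classic integrating-factor setup.


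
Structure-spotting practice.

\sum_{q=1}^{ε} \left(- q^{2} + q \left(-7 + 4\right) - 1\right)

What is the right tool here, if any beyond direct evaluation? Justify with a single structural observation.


Diagnosis: no special technique — this is bookkeeping, not technique: standard formulas for sums of constant-multiple powers of q apply termwise.


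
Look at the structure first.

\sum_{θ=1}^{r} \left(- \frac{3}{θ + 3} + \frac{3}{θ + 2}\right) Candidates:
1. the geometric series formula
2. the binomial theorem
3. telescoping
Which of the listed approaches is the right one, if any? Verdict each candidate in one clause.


Best approach: telescoping — the summand is \frac{3}{θ + 2} minus the same expression shifted by one, so consecutive terms cancel in pairs.
- the geometric series formula — consecutive terms are not related by a fixed multiplier.
- the binomial theorem — the terms do not reassemble into a binomial power.
- telescoping: yes, a natural case for it.


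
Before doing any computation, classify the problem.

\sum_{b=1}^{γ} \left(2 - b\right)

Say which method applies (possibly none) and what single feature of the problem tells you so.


Verdict: no special technique — no ratio, no shift structure, no binomial pattern: sum the constant-multiple powers of b with known formulas.


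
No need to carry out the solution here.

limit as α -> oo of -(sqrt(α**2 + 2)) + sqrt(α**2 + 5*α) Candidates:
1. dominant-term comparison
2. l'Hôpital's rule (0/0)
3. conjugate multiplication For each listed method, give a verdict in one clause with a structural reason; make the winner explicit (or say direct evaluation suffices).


Method: conjugate multiplication — an infinity-minus-infinity difference with a surviving radical — multiply by the conjugate to cancel the divergence.
- dominant-term comparison: this is not a rational comparison of growth rates at infinity.
- l'Hôpital's rule (0/0) — no quotient structure at all: the clash is ∞ minus ∞, which rationalizing converts into a tractable ratio.
- conjugate multiplication — applies; the problem has the shape this method handles.


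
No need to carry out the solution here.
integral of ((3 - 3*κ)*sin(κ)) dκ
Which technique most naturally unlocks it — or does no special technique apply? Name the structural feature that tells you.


Best approach: integration by parts — a polynomial factor 3 - 3*κ multiplies sin(κ); differentiating 3 - 3*κ lowers its degree while sin(κ) integrates cleanly, so parts wins.


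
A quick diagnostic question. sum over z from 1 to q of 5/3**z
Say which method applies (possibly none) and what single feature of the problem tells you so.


Verdict: the geometric series formula — consecutive terms stand in a fixed index-free ratio — the geometric sum formula closes it.


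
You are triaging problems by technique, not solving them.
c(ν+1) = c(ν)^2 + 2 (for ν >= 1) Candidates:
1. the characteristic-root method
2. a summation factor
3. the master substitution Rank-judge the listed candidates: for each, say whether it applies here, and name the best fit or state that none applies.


Best approach: no special technique — the map from one term to the next is curved, not linear, so linear closed-form machinery does not attach.
- the characteristic-root method: the recursion is nonlinear in the sequence values, so no linear-modes ansatz applies.
- a summation factor — no summation factor applies — the rule is not linear in the sequence values.
- the master substitution: no fixed divisor shrinks the index between calls.


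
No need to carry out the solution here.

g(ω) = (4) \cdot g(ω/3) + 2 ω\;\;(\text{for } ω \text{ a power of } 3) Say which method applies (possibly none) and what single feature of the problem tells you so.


Best approach: the master substitution — the argument contracts 3-fold per step: reindex ω exponentially and solve the linear recurrence in the new index.


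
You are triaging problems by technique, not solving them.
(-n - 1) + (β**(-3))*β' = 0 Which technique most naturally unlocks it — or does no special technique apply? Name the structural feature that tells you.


Diagnosis: separation of variables — all dependence on the two variables factors apart, the defining separable shape. One could also solve this as an exact equation; with each coefficient in its own variable, separating is the same work with fewer steps.


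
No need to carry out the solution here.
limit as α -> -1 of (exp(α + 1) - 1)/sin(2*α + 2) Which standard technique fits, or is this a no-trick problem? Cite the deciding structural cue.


Verdict: l'Hôpital's rule (0/0) — numerator and denominator both vanish at -1 — a genuine 0/0 form, which is exactly when l'Hôpital applies. One could equally expand both pieces locally and compare leading terms; the rule does that in one stroke.


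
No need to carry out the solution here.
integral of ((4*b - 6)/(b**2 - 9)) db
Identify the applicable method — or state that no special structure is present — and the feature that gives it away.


Technique: partial fractions — break b**2 - 9 into its roots and the integral splits into logarithm-sized bites.


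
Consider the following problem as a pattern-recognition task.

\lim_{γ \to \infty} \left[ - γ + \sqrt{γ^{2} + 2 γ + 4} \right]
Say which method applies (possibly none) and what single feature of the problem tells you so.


Verdict: conjugate multiplication — the difference \sqrt{γ^{2} + 2 γ + 4} - γ is an ∞ − ∞ stalemate; its conjugate partner breaks the tie.


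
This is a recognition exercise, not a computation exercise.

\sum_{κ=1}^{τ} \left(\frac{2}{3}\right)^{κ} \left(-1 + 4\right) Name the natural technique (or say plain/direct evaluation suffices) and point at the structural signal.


Technique: the geometric series formula — term-over-term division gives \frac{2}{3} every time — index-free ratio, geometric sum formula applies.


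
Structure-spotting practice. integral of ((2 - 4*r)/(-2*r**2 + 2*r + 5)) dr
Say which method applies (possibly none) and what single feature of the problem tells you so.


Diagnosis: u-substitution — differentiating the inner expression -2*r**2 + 2*r + 5 produces the factor 2 - 4*r up to a constant multiple, so substituting u = -2*r**2 + 2*r + 5 reduces everything to a one-variable integral in u.


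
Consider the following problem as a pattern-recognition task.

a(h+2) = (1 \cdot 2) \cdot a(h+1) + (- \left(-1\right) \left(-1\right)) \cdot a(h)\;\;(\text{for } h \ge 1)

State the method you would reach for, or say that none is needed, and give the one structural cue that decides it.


Verdict: the characteristic-root method — linear, homogeneous, constant coefficients: solutions of the form r^h exist — find the roots of the characteristic polynomial.


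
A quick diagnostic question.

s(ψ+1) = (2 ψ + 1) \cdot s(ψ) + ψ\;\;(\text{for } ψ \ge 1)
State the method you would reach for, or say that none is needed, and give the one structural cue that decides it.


Best approach: a summation factor — normalize by the running product of 2 ψ + 1: the left side becomes a difference, and differences sum.


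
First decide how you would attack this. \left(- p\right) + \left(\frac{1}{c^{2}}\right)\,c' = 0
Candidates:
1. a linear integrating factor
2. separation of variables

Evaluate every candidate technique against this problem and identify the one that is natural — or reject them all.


Best approach: separation of variables — the derivative equals a pure function of p (namely p) times a pure function of c (namely c^{2}); divide and integrate each side.
- a linear integrating factor — the unknown enters nonlinearly (through a power, a denominator, or a transcendental function), which the linear integrating-factor recipe cannot absorb as-is — any repair would come from a preliminary substitution, not the factor.
- separation of variables — yes — fits the structure here.


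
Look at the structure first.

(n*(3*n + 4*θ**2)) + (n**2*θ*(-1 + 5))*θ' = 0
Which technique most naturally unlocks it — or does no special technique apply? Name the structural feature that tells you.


Diagnosis: the exact-equation method — equality of cross partials is the green light — assemble the potential function term by term.


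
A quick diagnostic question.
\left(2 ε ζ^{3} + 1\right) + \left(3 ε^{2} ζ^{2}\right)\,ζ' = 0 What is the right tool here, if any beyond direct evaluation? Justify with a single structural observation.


Diagnosis: the exact-equation method — the cross partial derivatives of 2 ε ζ^{3} + 1 and 3 ε^{2} ζ^{2} agree, so the left side is the total differential of one potential in ε and ζ.


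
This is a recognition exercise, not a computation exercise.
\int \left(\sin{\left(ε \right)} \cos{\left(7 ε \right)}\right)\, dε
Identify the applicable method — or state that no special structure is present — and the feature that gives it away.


Technique: a trigonometric identity — \sin{\left(ε \right)} \cos{\left(7 ε \right)} mixes two frequencies; the product-to-sum identity splits it into single-frequency sinusoids.


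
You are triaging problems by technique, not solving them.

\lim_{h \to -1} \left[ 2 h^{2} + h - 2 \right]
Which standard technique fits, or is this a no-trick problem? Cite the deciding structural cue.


Verdict: no special technique — no zero denominators, no indeterminate clash at -1 — substitute and read off the value.


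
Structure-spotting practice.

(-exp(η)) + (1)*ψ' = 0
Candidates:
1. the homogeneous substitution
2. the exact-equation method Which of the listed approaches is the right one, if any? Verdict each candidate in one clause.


Verdict: no special technique — with ψ absent the equation is not coupled at all: direct integration in η.
- the homogeneous substitution: rescaling both variables together changes the slope, so no ratio substitution collapses it.
- the exact-equation method: the unknown never enters the equation — exactness holds emptily, with nothing for the method to add.


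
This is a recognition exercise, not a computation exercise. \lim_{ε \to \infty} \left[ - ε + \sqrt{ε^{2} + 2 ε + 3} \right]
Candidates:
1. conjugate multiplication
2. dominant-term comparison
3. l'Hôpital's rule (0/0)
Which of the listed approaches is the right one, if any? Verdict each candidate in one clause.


Verdict: conjugate multiplication — divergence minus divergence hides a finite answer — expose it by pairing \sqrt{ε^{2} + 2 ε + 3} - ε with its conjugate.
- conjugate multiplication — applies; the problem has the shape this method handles.
- dominant-term comparison: no dominant power emerges to decide the limit by degree comparison.
- l'Hôpital's rule (0/0) — substitution produces ∞ − ∞ rather than a vanishing quotient; the rule needs a 0/0 ratio to act on.


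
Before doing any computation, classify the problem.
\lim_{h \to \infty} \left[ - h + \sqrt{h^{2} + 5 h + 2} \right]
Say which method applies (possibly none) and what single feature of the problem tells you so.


Verdict: conjugate multiplication — an infinity-minus-infinity difference with a surviving radical — multiply by the conjugate to cancel the divergence.


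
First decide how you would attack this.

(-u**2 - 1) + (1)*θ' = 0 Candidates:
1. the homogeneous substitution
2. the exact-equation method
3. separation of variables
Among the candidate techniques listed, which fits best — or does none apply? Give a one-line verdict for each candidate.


Best approach: no special technique — the slope is a pure function of u; integrate both sides and be done.
- the homogeneous substitution: the ratio of the variables does not determine the slope.
- the exact-equation method: no dependence on the unknown anywhere: exactness is a label without content here.
- separation of variables — separation is only trivially available — with the unknown absent from the slope this is a direct integration, not a separation problem.


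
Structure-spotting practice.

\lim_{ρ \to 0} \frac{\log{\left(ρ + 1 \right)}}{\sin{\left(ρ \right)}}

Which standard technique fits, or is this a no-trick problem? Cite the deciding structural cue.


Technique: l'Hôpital's rule (0/0) — both numerator and denominator vanish at 0: the genuine 0/0 indeterminate that l'Hôpital exists for. Known elementary limits would finish this too — the rule just bypasses the case analysis.


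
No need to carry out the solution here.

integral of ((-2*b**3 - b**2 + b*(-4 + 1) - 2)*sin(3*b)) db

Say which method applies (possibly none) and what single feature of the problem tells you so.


Method: integration by parts — differentiate (-2*b**3 - b**2 + b*(-4 + 1) - 2), integrate sin(3*b): each pass lowers the polynomial degree, so parts terminates.


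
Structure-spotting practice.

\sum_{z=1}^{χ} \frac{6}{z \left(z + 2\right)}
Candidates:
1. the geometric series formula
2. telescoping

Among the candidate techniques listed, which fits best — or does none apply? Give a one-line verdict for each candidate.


Diagnosis: telescoping — \frac{6}{z \left(z + 2\right)} hides a difference of shifted reciprocals — decompose it and the middle of the sum vanishes.
- the geometric series formula: no single multiplier carries one term to the next throughout the sum.
- telescoping: applies; the problem has the shape this method handles.


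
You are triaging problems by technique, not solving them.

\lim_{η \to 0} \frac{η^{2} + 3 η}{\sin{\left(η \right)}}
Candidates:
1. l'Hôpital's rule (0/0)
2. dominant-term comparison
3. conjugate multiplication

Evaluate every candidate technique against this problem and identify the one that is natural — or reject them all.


Method: l'Hôpital's rule (0/0) — plug in 0: top and bottom both hit zero, so differentiate each and retry. A first-order expansion at the point is an equally standard path; the rule packages it.
- l'Hôpital's rule (0/0): a fit — the right tool for this form.
- dominant-term comparison — this limit is not decided by comparing polynomial growth at infinity.
- conjugate multiplication — rationalization has no target — no divergent radical difference appears.


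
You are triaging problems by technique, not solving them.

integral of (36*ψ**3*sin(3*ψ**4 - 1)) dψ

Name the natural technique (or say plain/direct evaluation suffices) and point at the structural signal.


Method: u-substitution — spotting that 36*ψ**3 is a constant multiple of the derivative of 3*ψ**4 - 1 is the key observation — substitute u = 3*ψ**4 - 1 and the integral becomes one-dimensional in u.


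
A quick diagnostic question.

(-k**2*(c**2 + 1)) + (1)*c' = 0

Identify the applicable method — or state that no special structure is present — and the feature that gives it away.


Best approach: separation of variables — solved for the derivative, the right side splits multiplicatively into a function of each variable alone — divide and integrate each side.


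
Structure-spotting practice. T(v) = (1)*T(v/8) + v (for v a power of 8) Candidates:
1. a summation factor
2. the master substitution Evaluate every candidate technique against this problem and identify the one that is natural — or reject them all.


Diagnosis: the master substitution — divide-the-index recursion (v/8 inside the call) straightens out once the index is rewritten as 8^m.
- a summation factor — the recursion divides its index rather than shifting it — there is no previous-term chain for a summation factor to telescope.
- the master substitution: yes — fits the structure here.


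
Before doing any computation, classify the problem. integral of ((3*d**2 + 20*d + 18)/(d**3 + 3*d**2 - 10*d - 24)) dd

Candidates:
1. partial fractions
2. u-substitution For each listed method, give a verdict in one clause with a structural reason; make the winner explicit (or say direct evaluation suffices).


Best approach: partial fractions — once d**3 + 3*d**2 - 10*d - 24 is factored, each root contributes a simple-fraction term; integrate them one at a time.
- partial fractions — yes — fits the structure here.
- u-substitution — no subexpression of the integrand pairs with its own derivative as a factor — individual terms may offer their own substitutions, but any change of variable covering the whole integral would have to be constructed from outside the expression.


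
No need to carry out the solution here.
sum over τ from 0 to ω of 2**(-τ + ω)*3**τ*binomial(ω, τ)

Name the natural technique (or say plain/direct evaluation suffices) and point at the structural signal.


Technique: the binomial theorem — the binomial coefficients weight matched powers of 3 and 2, which is exactly the expansion of a binomial power.
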